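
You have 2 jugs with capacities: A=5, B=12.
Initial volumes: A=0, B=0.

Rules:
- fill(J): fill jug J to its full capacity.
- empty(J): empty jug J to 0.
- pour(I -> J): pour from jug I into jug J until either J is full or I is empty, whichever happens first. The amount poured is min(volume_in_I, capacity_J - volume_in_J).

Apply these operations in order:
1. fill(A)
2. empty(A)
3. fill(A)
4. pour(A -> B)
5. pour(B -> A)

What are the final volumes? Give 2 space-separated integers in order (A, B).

Step 1: fill(A) -> (A=5 B=0)
Step 2: empty(A) -> (A=0 B=0)
Step 3: fill(A) -> (A=5 B=0)
Step 4: pour(A -> B) -> (A=0 B=5)
Step 5: pour(B -> A) -> (A=5 B=0)

Answer: 5 0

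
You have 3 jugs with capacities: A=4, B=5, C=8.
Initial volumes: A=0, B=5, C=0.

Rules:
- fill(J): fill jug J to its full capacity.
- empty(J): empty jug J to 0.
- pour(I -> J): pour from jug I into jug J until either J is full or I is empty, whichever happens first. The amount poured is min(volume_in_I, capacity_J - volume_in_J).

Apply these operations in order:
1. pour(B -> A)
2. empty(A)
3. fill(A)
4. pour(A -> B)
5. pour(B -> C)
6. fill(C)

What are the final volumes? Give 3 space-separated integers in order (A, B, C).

Step 1: pour(B -> A) -> (A=4 B=1 C=0)
Step 2: empty(A) -> (A=0 B=1 C=0)
Step 3: fill(A) -> (A=4 B=1 C=0)
Step 4: pour(A -> B) -> (A=0 B=5 C=0)
Step 5: pour(B -> C) -> (A=0 B=0 C=5)
Step 6: fill(C) -> (A=0 B=0 C=8)

Answer: 0 0 8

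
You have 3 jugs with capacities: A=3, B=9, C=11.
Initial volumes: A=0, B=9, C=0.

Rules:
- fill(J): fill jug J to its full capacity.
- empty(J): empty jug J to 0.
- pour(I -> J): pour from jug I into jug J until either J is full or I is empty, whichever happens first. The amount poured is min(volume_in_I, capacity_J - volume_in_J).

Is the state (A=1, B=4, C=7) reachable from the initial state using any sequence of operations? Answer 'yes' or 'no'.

BFS explored all 320 reachable states.
Reachable set includes: (0,0,0), (0,0,1), (0,0,2), (0,0,3), (0,0,4), (0,0,5), (0,0,6), (0,0,7), (0,0,8), (0,0,9), (0,0,10), (0,0,11) ...
Target (A=1, B=4, C=7) not in reachable set → no.

Answer: no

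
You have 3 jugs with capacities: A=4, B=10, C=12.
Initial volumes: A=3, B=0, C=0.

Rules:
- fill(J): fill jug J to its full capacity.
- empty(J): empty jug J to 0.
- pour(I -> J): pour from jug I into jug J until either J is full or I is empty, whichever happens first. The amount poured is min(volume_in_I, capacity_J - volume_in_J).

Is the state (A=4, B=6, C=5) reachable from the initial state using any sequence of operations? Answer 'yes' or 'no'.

BFS from (A=3, B=0, C=0):
  1. fill(C) -> (A=3 B=0 C=12)
  2. pour(A -> B) -> (A=0 B=3 C=12)
  3. pour(C -> B) -> (A=0 B=10 C=5)
  4. pour(B -> A) -> (A=4 B=6 C=5)
Target reached → yes.

Answer: yes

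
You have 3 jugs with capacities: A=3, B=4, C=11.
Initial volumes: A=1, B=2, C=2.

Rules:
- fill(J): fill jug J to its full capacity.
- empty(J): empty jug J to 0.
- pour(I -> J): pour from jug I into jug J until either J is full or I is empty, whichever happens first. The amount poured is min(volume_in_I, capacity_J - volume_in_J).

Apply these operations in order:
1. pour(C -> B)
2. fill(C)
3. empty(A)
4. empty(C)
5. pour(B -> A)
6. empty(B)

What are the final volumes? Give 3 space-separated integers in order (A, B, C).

Step 1: pour(C -> B) -> (A=1 B=4 C=0)
Step 2: fill(C) -> (A=1 B=4 C=11)
Step 3: empty(A) -> (A=0 B=4 C=11)
Step 4: empty(C) -> (A=0 B=4 C=0)
Step 5: pour(B -> A) -> (A=3 B=1 C=0)
Step 6: empty(B) -> (A=3 B=0 C=0)

Answer: 3 0 0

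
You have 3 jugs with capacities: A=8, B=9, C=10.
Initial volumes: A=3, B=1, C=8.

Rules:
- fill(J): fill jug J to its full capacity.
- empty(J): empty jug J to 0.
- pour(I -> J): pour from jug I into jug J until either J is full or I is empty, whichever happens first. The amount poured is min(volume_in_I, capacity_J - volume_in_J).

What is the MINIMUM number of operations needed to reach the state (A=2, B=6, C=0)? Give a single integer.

Answer: 6

Derivation:
BFS from (A=3, B=1, C=8). One shortest path:
  1. fill(A) -> (A=8 B=1 C=8)
  2. pour(A -> C) -> (A=6 B=1 C=10)
  3. pour(C -> B) -> (A=6 B=9 C=2)
  4. empty(B) -> (A=6 B=0 C=2)
  5. pour(A -> B) -> (A=0 B=6 C=2)
  6. pour(C -> A) -> (A=2 B=6 C=0)
Reached target in 6 moves.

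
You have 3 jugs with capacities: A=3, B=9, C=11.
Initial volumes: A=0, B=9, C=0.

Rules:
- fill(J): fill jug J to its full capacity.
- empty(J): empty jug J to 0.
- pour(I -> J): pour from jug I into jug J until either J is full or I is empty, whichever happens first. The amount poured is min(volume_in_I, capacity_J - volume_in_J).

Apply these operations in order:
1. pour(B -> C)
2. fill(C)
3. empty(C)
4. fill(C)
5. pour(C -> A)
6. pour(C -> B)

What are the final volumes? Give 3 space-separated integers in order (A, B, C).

Answer: 3 8 0

Derivation:
Step 1: pour(B -> C) -> (A=0 B=0 C=9)
Step 2: fill(C) -> (A=0 B=0 C=11)
Step 3: empty(C) -> (A=0 B=0 C=0)
Step 4: fill(C) -> (A=0 B=0 C=11)
Step 5: pour(C -> A) -> (A=3 B=0 C=8)
Step 6: pour(C -> B) -> (A=3 B=8 C=0)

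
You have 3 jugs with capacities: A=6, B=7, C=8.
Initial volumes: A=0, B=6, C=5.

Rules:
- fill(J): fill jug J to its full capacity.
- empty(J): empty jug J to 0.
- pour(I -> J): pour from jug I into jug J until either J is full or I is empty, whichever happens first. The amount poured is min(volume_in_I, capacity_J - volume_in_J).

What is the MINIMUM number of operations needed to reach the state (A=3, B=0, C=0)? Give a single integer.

BFS from (A=0, B=6, C=5). One shortest path:
  1. pour(B -> A) -> (A=6 B=0 C=5)
  2. pour(A -> C) -> (A=3 B=0 C=8)
  3. empty(C) -> (A=3 B=0 C=0)
Reached target in 3 moves.

Answer: 3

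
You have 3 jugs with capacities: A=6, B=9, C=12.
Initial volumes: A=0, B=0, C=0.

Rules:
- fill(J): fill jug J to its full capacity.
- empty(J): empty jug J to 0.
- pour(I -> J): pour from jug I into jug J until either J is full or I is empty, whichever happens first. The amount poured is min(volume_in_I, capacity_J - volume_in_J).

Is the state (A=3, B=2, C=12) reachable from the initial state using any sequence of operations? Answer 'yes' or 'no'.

Answer: no

Derivation:
BFS explored all 54 reachable states.
Reachable set includes: (0,0,0), (0,0,3), (0,0,6), (0,0,9), (0,0,12), (0,3,0), (0,3,3), (0,3,6), (0,3,9), (0,3,12), (0,6,0), (0,6,3) ...
Target (A=3, B=2, C=12) not in reachable set → no.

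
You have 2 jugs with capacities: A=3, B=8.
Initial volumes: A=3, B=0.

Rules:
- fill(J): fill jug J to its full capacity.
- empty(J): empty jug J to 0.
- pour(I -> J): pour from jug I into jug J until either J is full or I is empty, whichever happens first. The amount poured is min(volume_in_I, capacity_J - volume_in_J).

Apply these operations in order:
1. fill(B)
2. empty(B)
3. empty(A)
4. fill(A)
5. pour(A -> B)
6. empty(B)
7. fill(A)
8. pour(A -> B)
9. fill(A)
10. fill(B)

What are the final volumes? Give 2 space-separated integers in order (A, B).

Answer: 3 8

Derivation:
Step 1: fill(B) -> (A=3 B=8)
Step 2: empty(B) -> (A=3 B=0)
Step 3: empty(A) -> (A=0 B=0)
Step 4: fill(A) -> (A=3 B=0)
Step 5: pour(A -> B) -> (A=0 B=3)
Step 6: empty(B) -> (A=0 B=0)
Step 7: fill(A) -> (A=3 B=0)
Step 8: pour(A -> B) -> (A=0 B=3)
Step 9: fill(A) -> (A=3 B=3)
Step 10: fill(B) -> (A=3 B=8)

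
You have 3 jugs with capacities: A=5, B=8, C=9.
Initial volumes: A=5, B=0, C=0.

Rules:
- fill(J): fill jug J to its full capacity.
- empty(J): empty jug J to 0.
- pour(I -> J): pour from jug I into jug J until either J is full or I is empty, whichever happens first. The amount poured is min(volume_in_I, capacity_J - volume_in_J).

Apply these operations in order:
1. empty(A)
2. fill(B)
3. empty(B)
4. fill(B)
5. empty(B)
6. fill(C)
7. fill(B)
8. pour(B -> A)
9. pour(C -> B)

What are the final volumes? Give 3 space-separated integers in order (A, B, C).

Answer: 5 8 4

Derivation:
Step 1: empty(A) -> (A=0 B=0 C=0)
Step 2: fill(B) -> (A=0 B=8 C=0)
Step 3: empty(B) -> (A=0 B=0 C=0)
Step 4: fill(B) -> (A=0 B=8 C=0)
Step 5: empty(B) -> (A=0 B=0 C=0)
Step 6: fill(C) -> (A=0 B=0 C=9)
Step 7: fill(B) -> (A=0 B=8 C=9)
Step 8: pour(B -> A) -> (A=5 B=3 C=9)
Step 9: pour(C -> B) -> (A=5 B=8 C=4)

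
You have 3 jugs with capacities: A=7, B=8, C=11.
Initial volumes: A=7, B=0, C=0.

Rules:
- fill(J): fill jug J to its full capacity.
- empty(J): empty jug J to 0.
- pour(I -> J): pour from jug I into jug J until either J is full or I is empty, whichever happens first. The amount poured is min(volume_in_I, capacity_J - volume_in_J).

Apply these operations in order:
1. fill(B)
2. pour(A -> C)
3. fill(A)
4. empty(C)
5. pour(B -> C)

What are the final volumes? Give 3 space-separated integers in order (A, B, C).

Step 1: fill(B) -> (A=7 B=8 C=0)
Step 2: pour(A -> C) -> (A=0 B=8 C=7)
Step 3: fill(A) -> (A=7 B=8 C=7)
Step 4: empty(C) -> (A=7 B=8 C=0)
Step 5: pour(B -> C) -> (A=7 B=0 C=8)

Answer: 7 0 8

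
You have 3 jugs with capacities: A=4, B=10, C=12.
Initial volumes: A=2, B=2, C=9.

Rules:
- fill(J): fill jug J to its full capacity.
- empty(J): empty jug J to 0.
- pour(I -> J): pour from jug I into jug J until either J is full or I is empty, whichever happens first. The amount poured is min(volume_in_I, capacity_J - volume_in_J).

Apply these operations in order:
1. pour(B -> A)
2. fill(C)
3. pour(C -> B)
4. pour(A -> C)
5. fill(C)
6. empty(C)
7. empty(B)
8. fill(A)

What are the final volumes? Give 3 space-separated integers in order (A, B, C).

Step 1: pour(B -> A) -> (A=4 B=0 C=9)
Step 2: fill(C) -> (A=4 B=0 C=12)
Step 3: pour(C -> B) -> (A=4 B=10 C=2)
Step 4: pour(A -> C) -> (A=0 B=10 C=6)
Step 5: fill(C) -> (A=0 B=10 C=12)
Step 6: empty(C) -> (A=0 B=10 C=0)
Step 7: empty(B) -> (A=0 B=0 C=0)
Step 8: fill(A) -> (A=4 B=0 C=0)

Answer: 4 0 0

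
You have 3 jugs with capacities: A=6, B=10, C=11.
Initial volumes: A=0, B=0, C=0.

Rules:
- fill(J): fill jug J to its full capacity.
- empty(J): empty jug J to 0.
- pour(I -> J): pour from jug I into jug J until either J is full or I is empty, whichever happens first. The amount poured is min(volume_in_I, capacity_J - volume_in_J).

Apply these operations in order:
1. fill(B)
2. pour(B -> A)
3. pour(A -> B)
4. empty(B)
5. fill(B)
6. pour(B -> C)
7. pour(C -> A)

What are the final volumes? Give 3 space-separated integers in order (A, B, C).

Step 1: fill(B) -> (A=0 B=10 C=0)
Step 2: pour(B -> A) -> (A=6 B=4 C=0)
Step 3: pour(A -> B) -> (A=0 B=10 C=0)
Step 4: empty(B) -> (A=0 B=0 C=0)
Step 5: fill(B) -> (A=0 B=10 C=0)
Step 6: pour(B -> C) -> (A=0 B=0 C=10)
Step 7: pour(C -> A) -> (A=6 B=0 C=4)

Answer: 6 0 4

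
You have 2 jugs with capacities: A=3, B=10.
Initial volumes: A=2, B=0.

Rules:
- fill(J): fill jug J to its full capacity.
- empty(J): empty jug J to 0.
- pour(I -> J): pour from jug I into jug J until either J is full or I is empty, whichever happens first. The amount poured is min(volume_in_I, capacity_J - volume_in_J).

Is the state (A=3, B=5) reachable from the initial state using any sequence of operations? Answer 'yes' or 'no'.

Answer: yes

Derivation:
BFS from (A=2, B=0):
  1. pour(A -> B) -> (A=0 B=2)
  2. fill(A) -> (A=3 B=2)
  3. pour(A -> B) -> (A=0 B=5)
  4. fill(A) -> (A=3 B=5)
Target reached → yes.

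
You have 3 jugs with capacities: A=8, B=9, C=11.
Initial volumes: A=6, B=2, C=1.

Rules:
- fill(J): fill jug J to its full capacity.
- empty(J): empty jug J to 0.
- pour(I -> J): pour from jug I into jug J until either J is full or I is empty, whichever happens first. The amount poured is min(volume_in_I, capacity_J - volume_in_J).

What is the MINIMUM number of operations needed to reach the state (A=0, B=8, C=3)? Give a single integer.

Answer: 3

Derivation:
BFS from (A=6, B=2, C=1). One shortest path:
  1. fill(A) -> (A=8 B=2 C=1)
  2. pour(B -> C) -> (A=8 B=0 C=3)
  3. pour(A -> B) -> (A=0 B=8 C=3)
Reached target in 3 moves.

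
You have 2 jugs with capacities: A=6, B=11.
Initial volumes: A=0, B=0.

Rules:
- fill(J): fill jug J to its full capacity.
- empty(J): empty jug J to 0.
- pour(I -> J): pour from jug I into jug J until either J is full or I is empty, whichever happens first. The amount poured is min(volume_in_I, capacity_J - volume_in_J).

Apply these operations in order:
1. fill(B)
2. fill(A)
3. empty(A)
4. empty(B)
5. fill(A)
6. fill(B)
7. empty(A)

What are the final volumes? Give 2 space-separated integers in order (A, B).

Answer: 0 11

Derivation:
Step 1: fill(B) -> (A=0 B=11)
Step 2: fill(A) -> (A=6 B=11)
Step 3: empty(A) -> (A=0 B=11)
Step 4: empty(B) -> (A=0 B=0)
Step 5: fill(A) -> (A=6 B=0)
Step 6: fill(B) -> (A=6 B=11)
Step 7: empty(A) -> (A=0 B=11)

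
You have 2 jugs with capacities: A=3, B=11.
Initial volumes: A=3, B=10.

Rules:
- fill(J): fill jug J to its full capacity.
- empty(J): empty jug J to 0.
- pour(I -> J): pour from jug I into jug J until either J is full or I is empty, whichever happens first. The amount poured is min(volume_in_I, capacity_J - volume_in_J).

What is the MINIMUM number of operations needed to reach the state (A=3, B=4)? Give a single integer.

BFS from (A=3, B=10). One shortest path:
  1. empty(A) -> (A=0 B=10)
  2. pour(B -> A) -> (A=3 B=7)
  3. empty(A) -> (A=0 B=7)
  4. pour(B -> A) -> (A=3 B=4)
Reached target in 4 moves.

Answer: 4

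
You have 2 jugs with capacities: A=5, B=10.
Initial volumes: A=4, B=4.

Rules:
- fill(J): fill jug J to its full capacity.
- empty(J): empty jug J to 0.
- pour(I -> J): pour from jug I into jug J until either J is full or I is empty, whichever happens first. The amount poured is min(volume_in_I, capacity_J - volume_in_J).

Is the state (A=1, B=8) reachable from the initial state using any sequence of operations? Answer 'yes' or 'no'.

BFS explored all 19 reachable states.
Reachable set includes: (0,0), (0,3), (0,4), (0,5), (0,8), (0,9), (0,10), (3,0), (3,10), (4,0), (4,4), (4,10) ...
Target (A=1, B=8) not in reachable set → no.

Answer: no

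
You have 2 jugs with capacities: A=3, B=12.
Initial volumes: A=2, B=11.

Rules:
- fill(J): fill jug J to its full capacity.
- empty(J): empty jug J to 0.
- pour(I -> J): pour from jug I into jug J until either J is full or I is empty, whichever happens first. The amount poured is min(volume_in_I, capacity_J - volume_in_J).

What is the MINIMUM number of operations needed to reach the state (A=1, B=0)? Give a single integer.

BFS from (A=2, B=11). One shortest path:
  1. pour(A -> B) -> (A=1 B=12)
  2. empty(B) -> (A=1 B=0)
Reached target in 2 moves.

Answer: 2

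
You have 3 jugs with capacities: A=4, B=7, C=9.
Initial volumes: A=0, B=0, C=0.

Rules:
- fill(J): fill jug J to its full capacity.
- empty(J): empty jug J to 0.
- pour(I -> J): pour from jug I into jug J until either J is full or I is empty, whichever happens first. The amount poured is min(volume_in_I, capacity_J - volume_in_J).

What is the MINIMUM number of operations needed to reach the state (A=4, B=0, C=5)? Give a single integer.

Answer: 2

Derivation:
BFS from (A=0, B=0, C=0). One shortest path:
  1. fill(C) -> (A=0 B=0 C=9)
  2. pour(C -> A) -> (A=4 B=0 C=5)
Reached target in 2 moves.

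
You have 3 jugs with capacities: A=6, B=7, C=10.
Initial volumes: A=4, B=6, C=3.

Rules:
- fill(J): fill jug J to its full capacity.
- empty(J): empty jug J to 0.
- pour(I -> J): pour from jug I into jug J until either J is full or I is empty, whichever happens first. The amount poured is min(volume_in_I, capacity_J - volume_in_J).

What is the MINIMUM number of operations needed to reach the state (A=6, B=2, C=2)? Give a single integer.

Answer: 7

Derivation:
BFS from (A=4, B=6, C=3). One shortest path:
  1. empty(A) -> (A=0 B=6 C=3)
  2. fill(B) -> (A=0 B=7 C=3)
  3. pour(B -> A) -> (A=6 B=1 C=3)
  4. pour(A -> C) -> (A=0 B=1 C=9)
  5. pour(B -> A) -> (A=1 B=0 C=9)
  6. pour(C -> B) -> (A=1 B=7 C=2)
  7. pour(B -> A) -> (A=6 B=2 C=2)
Reached target in 7 moves.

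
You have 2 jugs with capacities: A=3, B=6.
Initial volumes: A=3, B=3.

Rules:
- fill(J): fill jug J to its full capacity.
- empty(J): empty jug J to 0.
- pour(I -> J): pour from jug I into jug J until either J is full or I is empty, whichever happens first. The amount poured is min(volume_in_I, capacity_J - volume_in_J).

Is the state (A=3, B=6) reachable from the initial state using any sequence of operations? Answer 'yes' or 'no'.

BFS from (A=3, B=3):
  1. fill(B) -> (A=3 B=6)
Target reached → yes.

Answer: yes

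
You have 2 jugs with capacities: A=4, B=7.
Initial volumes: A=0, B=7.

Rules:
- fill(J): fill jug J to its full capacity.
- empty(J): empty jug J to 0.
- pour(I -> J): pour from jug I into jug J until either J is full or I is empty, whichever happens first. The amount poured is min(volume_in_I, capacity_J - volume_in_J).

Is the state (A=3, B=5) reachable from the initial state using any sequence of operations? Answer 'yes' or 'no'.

BFS explored all 22 reachable states.
Reachable set includes: (0,0), (0,1), (0,2), (0,3), (0,4), (0,5), (0,6), (0,7), (1,0), (1,7), (2,0), (2,7) ...
Target (A=3, B=5) not in reachable set → no.

Answer: no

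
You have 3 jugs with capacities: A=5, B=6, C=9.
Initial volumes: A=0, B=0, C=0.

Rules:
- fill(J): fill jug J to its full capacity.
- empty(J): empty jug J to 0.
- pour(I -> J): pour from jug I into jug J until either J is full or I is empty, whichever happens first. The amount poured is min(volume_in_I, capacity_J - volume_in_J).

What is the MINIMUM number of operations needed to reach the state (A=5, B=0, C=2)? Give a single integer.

Answer: 7

Derivation:
BFS from (A=0, B=0, C=0). One shortest path:
  1. fill(A) -> (A=5 B=0 C=0)
  2. fill(B) -> (A=5 B=6 C=0)
  3. pour(A -> C) -> (A=0 B=6 C=5)
  4. fill(A) -> (A=5 B=6 C=5)
  5. pour(B -> C) -> (A=5 B=2 C=9)
  6. empty(C) -> (A=5 B=2 C=0)
  7. pour(B -> C) -> (A=5 B=0 C=2)
Reached target in 7 moves.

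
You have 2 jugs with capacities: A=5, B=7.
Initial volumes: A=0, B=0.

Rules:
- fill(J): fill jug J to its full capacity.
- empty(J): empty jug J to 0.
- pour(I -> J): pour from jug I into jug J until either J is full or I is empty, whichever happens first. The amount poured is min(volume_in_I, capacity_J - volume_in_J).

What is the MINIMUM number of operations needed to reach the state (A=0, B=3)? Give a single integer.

Answer: 6

Derivation:
BFS from (A=0, B=0). One shortest path:
  1. fill(A) -> (A=5 B=0)
  2. pour(A -> B) -> (A=0 B=5)
  3. fill(A) -> (A=5 B=5)
  4. pour(A -> B) -> (A=3 B=7)
  5. empty(B) -> (A=3 B=0)
  6. pour(A -> B) -> (A=0 B=3)
Reached target in 6 moves.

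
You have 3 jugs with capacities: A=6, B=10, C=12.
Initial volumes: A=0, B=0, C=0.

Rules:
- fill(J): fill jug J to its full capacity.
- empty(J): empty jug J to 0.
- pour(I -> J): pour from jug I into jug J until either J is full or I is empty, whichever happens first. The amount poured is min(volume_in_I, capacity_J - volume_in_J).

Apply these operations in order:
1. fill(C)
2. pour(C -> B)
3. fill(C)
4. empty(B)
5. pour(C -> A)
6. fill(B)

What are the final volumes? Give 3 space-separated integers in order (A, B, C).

Step 1: fill(C) -> (A=0 B=0 C=12)
Step 2: pour(C -> B) -> (A=0 B=10 C=2)
Step 3: fill(C) -> (A=0 B=10 C=12)
Step 4: empty(B) -> (A=0 B=0 C=12)
Step 5: pour(C -> A) -> (A=6 B=0 C=6)
Step 6: fill(B) -> (A=6 B=10 C=6)

Answer: 6 10 6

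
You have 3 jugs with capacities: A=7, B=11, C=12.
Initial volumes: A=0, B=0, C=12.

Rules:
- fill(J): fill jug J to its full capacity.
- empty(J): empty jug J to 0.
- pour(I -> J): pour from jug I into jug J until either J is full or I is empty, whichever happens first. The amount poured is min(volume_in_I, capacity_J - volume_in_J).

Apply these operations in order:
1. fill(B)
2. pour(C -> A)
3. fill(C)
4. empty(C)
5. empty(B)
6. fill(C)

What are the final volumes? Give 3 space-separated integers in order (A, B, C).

Step 1: fill(B) -> (A=0 B=11 C=12)
Step 2: pour(C -> A) -> (A=7 B=11 C=5)
Step 3: fill(C) -> (A=7 B=11 C=12)
Step 4: empty(C) -> (A=7 B=11 C=0)
Step 5: empty(B) -> (A=7 B=0 C=0)
Step 6: fill(C) -> (A=7 B=0 C=12)

Answer: 7 0 12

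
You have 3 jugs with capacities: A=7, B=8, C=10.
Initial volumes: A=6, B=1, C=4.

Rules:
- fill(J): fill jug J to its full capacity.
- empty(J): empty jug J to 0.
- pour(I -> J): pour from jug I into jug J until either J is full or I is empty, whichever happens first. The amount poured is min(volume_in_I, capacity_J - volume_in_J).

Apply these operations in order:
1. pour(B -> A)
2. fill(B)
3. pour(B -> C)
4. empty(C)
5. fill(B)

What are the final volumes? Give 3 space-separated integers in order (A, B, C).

Answer: 7 8 0

Derivation:
Step 1: pour(B -> A) -> (A=7 B=0 C=4)
Step 2: fill(B) -> (A=7 B=8 C=4)
Step 3: pour(B -> C) -> (A=7 B=2 C=10)
Step 4: empty(C) -> (A=7 B=2 C=0)
Step 5: fill(B) -> (A=7 B=8 C=0)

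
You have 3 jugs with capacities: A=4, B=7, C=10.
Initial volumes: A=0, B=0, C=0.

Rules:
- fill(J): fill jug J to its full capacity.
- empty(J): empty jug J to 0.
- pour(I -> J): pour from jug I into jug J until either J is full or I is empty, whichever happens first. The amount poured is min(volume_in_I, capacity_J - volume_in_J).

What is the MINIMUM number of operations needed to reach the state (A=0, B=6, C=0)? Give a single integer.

BFS from (A=0, B=0, C=0). One shortest path:
  1. fill(C) -> (A=0 B=0 C=10)
  2. pour(C -> A) -> (A=4 B=0 C=6)
  3. empty(A) -> (A=0 B=0 C=6)
  4. pour(C -> B) -> (A=0 B=6 C=0)
Reached target in 4 moves.

Answer: 4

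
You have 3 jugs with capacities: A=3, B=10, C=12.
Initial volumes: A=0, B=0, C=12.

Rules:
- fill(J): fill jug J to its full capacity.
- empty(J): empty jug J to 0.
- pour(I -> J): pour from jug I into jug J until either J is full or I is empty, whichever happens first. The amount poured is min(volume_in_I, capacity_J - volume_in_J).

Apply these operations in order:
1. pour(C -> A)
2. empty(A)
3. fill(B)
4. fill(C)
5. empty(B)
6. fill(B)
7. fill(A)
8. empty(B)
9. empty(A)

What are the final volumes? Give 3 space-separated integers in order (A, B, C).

Answer: 0 0 12

Derivation:
Step 1: pour(C -> A) -> (A=3 B=0 C=9)
Step 2: empty(A) -> (A=0 B=0 C=9)
Step 3: fill(B) -> (A=0 B=10 C=9)
Step 4: fill(C) -> (A=0 B=10 C=12)
Step 5: empty(B) -> (A=0 B=0 C=12)
Step 6: fill(B) -> (A=0 B=10 C=12)
Step 7: fill(A) -> (A=3 B=10 C=12)
Step 8: empty(B) -> (A=3 B=0 C=12)
Step 9: empty(A) -> (A=0 B=0 C=12)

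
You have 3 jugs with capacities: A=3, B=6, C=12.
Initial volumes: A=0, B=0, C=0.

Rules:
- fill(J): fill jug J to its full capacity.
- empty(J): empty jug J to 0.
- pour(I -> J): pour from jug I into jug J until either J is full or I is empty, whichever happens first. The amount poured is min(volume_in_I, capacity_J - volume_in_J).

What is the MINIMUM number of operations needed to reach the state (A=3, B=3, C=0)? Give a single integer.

BFS from (A=0, B=0, C=0). One shortest path:
  1. fill(B) -> (A=0 B=6 C=0)
  2. pour(B -> A) -> (A=3 B=3 C=0)
Reached target in 2 moves.

Answer: 2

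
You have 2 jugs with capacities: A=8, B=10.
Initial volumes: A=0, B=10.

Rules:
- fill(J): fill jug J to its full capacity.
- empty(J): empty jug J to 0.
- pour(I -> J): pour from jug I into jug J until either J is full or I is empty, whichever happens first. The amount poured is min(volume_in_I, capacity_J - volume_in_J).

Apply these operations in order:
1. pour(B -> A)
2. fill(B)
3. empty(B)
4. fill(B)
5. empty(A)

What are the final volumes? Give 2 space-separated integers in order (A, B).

Step 1: pour(B -> A) -> (A=8 B=2)
Step 2: fill(B) -> (A=8 B=10)
Step 3: empty(B) -> (A=8 B=0)
Step 4: fill(B) -> (A=8 B=10)
Step 5: empty(A) -> (A=0 B=10)

Answer: 0 10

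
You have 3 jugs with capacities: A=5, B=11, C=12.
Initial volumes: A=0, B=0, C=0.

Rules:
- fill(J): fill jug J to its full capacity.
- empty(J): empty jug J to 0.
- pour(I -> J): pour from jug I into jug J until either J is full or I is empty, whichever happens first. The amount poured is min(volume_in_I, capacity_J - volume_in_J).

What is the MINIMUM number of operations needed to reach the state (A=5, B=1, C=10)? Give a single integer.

Answer: 6

Derivation:
BFS from (A=0, B=0, C=0). One shortest path:
  1. fill(A) -> (A=5 B=0 C=0)
  2. fill(B) -> (A=5 B=11 C=0)
  3. pour(A -> C) -> (A=0 B=11 C=5)
  4. pour(B -> A) -> (A=5 B=6 C=5)
  5. pour(A -> C) -> (A=0 B=6 C=10)
  6. pour(B -> A) -> (A=5 B=1 C=10)
Reached target in 6 moves.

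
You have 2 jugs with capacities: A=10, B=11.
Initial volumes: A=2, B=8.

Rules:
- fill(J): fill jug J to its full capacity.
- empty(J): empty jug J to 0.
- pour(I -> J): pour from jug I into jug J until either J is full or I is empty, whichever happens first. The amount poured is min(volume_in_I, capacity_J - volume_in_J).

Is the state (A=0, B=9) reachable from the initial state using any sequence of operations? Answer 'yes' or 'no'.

Answer: yes

Derivation:
BFS from (A=2, B=8):
  1. empty(A) -> (A=0 B=8)
  2. pour(B -> A) -> (A=8 B=0)
  3. fill(B) -> (A=8 B=11)
  4. pour(B -> A) -> (A=10 B=9)
  5. empty(A) -> (A=0 B=9)
Target reached → yes.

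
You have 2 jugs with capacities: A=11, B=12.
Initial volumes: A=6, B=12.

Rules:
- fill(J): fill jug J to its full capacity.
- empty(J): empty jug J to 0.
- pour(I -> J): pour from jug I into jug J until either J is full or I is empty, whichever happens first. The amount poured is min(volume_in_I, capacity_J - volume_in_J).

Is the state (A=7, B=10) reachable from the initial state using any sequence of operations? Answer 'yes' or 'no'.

BFS explored all 46 reachable states.
Reachable set includes: (0,0), (0,1), (0,2), (0,3), (0,4), (0,5), (0,6), (0,7), (0,8), (0,9), (0,10), (0,11) ...
Target (A=7, B=10) not in reachable set → no.

Answer: no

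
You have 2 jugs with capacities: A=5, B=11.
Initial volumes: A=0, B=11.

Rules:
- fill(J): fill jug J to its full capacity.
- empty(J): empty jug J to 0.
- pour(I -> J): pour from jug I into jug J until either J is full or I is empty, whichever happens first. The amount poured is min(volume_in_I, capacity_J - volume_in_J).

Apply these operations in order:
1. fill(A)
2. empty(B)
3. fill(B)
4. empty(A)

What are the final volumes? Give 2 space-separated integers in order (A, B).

Step 1: fill(A) -> (A=5 B=11)
Step 2: empty(B) -> (A=5 B=0)
Step 3: fill(B) -> (A=5 B=11)
Step 4: empty(A) -> (A=0 B=11)

Answer: 0 11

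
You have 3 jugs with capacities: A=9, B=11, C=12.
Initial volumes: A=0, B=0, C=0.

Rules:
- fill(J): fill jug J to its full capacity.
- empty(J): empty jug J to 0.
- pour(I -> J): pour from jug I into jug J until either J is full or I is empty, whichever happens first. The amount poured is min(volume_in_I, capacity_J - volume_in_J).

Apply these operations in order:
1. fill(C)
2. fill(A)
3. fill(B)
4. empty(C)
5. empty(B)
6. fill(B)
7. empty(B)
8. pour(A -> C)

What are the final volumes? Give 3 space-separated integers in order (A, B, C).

Answer: 0 0 9

Derivation:
Step 1: fill(C) -> (A=0 B=0 C=12)
Step 2: fill(A) -> (A=9 B=0 C=12)
Step 3: fill(B) -> (A=9 B=11 C=12)
Step 4: empty(C) -> (A=9 B=11 C=0)
Step 5: empty(B) -> (A=9 B=0 C=0)
Step 6: fill(B) -> (A=9 B=11 C=0)
Step 7: empty(B) -> (A=9 B=0 C=0)
Step 8: pour(A -> C) -> (A=0 B=0 C=9)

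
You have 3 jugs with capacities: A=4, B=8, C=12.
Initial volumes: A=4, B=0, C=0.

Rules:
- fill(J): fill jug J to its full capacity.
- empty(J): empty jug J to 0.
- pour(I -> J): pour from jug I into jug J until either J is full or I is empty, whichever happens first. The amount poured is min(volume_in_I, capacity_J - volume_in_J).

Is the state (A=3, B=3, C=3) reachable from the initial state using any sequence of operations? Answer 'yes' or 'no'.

BFS explored all 24 reachable states.
Reachable set includes: (0,0,0), (0,0,4), (0,0,8), (0,0,12), (0,4,0), (0,4,4), (0,4,8), (0,4,12), (0,8,0), (0,8,4), (0,8,8), (0,8,12) ...
Target (A=3, B=3, C=3) not in reachable set → no.

Answer: no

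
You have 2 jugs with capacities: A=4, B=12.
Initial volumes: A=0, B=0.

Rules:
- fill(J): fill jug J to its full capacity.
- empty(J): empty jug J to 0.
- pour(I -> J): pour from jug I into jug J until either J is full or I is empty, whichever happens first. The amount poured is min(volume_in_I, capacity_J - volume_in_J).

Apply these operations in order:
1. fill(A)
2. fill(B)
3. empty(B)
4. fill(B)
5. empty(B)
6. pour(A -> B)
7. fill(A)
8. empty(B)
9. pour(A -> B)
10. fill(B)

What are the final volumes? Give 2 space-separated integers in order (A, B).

Step 1: fill(A) -> (A=4 B=0)
Step 2: fill(B) -> (A=4 B=12)
Step 3: empty(B) -> (A=4 B=0)
Step 4: fill(B) -> (A=4 B=12)
Step 5: empty(B) -> (A=4 B=0)
Step 6: pour(A -> B) -> (A=0 B=4)
Step 7: fill(A) -> (A=4 B=4)
Step 8: empty(B) -> (A=4 B=0)
Step 9: pour(A -> B) -> (A=0 B=4)
Step 10: fill(B) -> (A=0 B=12)

Answer: 0 12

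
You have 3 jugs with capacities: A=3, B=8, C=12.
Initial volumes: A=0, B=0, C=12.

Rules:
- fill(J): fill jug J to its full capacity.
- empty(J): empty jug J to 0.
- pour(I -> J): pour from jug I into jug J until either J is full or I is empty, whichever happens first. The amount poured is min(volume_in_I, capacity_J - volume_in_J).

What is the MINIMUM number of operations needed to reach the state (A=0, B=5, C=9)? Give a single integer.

BFS from (A=0, B=0, C=12). One shortest path:
  1. fill(B) -> (A=0 B=8 C=12)
  2. pour(B -> A) -> (A=3 B=5 C=12)
  3. empty(A) -> (A=0 B=5 C=12)
  4. pour(C -> A) -> (A=3 B=5 C=9)
  5. empty(A) -> (A=0 B=5 C=9)
Reached target in 5 moves.

Answer: 5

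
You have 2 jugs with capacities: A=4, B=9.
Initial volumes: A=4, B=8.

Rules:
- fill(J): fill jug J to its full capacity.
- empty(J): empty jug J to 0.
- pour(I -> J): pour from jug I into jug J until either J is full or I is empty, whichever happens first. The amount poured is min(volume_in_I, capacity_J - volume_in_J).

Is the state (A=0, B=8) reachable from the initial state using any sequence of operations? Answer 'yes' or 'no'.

BFS from (A=4, B=8):
  1. empty(A) -> (A=0 B=8)
Target reached → yes.

Answer: yes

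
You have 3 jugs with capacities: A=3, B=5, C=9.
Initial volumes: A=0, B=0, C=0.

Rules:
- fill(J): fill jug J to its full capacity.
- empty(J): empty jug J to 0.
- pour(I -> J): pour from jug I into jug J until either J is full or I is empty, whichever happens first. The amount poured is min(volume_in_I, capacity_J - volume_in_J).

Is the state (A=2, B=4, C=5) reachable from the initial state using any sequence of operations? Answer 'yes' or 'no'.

Answer: no

Derivation:
BFS explored all 176 reachable states.
Reachable set includes: (0,0,0), (0,0,1), (0,0,2), (0,0,3), (0,0,4), (0,0,5), (0,0,6), (0,0,7), (0,0,8), (0,0,9), (0,1,0), (0,1,1) ...
Target (A=2, B=4, C=5) not in reachable set → no.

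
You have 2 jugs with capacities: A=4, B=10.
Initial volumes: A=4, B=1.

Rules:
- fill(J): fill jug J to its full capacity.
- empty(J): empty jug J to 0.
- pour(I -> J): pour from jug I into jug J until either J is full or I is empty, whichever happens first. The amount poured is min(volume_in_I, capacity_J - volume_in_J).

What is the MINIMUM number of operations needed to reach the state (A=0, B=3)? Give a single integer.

BFS from (A=4, B=1). One shortest path:
  1. empty(A) -> (A=0 B=1)
  2. pour(B -> A) -> (A=1 B=0)
  3. fill(B) -> (A=1 B=10)
  4. pour(B -> A) -> (A=4 B=7)
  5. empty(A) -> (A=0 B=7)
  6. pour(B -> A) -> (A=4 B=3)
  7. empty(A) -> (A=0 B=3)
Reached target in 7 moves.

Answer: 7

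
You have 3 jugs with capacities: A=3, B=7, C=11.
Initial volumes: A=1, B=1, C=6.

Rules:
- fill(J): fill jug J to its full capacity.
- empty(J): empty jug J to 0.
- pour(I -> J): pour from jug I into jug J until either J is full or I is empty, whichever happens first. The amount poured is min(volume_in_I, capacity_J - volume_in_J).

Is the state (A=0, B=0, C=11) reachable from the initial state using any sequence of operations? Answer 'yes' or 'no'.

BFS from (A=1, B=1, C=6):
  1. empty(A) -> (A=0 B=1 C=6)
  2. empty(B) -> (A=0 B=0 C=6)
  3. fill(C) -> (A=0 B=0 C=11)
Target reached → yes.

Answer: yes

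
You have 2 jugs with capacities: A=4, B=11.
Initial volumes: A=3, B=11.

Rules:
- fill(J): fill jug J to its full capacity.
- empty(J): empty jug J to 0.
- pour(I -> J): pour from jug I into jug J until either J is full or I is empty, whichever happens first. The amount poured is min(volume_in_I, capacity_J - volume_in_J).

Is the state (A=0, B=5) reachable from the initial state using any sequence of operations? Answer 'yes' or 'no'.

BFS from (A=3, B=11):
  1. fill(A) -> (A=4 B=11)
  2. empty(B) -> (A=4 B=0)
  3. pour(A -> B) -> (A=0 B=4)
  4. fill(A) -> (A=4 B=4)
  5. pour(A -> B) -> (A=0 B=8)
  6. fill(A) -> (A=4 B=8)
  7. pour(A -> B) -> (A=1 B=11)
  8. empty(B) -> (A=1 B=0)
  9. pour(A -> B) -> (A=0 B=1)
  10. fill(A) -> (A=4 B=1)
  11. pour(A -> B) -> (A=0 B=5)
Target reached → yes.

Answer: yes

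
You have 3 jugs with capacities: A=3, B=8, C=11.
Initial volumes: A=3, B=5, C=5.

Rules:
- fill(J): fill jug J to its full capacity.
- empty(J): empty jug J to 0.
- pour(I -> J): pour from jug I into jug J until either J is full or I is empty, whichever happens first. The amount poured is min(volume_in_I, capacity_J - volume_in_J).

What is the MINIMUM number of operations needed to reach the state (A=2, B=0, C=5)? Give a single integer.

BFS from (A=3, B=5, C=5). One shortest path:
  1. empty(A) -> (A=0 B=5 C=5)
  2. pour(B -> A) -> (A=3 B=2 C=5)
  3. empty(A) -> (A=0 B=2 C=5)
  4. pour(B -> A) -> (A=2 B=0 C=5)
Reached target in 4 moves.

Answer: 4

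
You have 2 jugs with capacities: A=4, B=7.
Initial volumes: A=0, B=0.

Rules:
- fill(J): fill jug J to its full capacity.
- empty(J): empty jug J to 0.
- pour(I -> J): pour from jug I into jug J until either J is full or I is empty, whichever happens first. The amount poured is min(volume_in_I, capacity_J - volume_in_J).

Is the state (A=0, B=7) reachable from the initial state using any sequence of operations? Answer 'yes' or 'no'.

BFS from (A=0, B=0):
  1. fill(B) -> (A=0 B=7)
Target reached → yes.

Answer: yes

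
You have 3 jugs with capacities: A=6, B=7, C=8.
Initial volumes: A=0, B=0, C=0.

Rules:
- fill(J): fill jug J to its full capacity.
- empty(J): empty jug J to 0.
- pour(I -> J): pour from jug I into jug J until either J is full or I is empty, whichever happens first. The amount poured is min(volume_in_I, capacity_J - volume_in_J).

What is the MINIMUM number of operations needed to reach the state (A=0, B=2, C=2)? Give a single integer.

Answer: 7

Derivation:
BFS from (A=0, B=0, C=0). One shortest path:
  1. fill(C) -> (A=0 B=0 C=8)
  2. pour(C -> A) -> (A=6 B=0 C=2)
  3. empty(A) -> (A=0 B=0 C=2)
  4. pour(C -> B) -> (A=0 B=2 C=0)
  5. fill(C) -> (A=0 B=2 C=8)
  6. pour(C -> A) -> (A=6 B=2 C=2)
  7. empty(A) -> (A=0 B=2 C=2)
Reached target in 7 moves.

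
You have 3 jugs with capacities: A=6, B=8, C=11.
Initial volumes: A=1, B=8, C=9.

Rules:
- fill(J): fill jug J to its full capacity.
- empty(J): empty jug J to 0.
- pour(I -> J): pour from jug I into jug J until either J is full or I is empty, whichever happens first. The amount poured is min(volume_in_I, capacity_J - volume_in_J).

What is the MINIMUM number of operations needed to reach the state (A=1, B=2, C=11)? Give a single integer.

BFS from (A=1, B=8, C=9). One shortest path:
  1. fill(A) -> (A=6 B=8 C=9)
  2. empty(C) -> (A=6 B=8 C=0)
  3. pour(A -> C) -> (A=0 B=8 C=6)
  4. pour(B -> A) -> (A=6 B=2 C=6)
  5. pour(A -> C) -> (A=1 B=2 C=11)
Reached target in 5 moves.

Answer: 5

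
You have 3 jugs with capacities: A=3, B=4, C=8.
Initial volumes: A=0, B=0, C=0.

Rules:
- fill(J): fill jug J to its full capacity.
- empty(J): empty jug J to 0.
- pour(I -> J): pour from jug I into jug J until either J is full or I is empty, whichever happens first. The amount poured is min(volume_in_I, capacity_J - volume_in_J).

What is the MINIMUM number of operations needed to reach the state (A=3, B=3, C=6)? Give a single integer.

Answer: 7

Derivation:
BFS from (A=0, B=0, C=0). One shortest path:
  1. fill(A) -> (A=3 B=0 C=0)
  2. pour(A -> B) -> (A=0 B=3 C=0)
  3. fill(A) -> (A=3 B=3 C=0)
  4. pour(A -> C) -> (A=0 B=3 C=3)
  5. fill(A) -> (A=3 B=3 C=3)
  6. pour(A -> C) -> (A=0 B=3 C=6)
  7. fill(A) -> (A=3 B=3 C=6)
Reached target in 7 moves.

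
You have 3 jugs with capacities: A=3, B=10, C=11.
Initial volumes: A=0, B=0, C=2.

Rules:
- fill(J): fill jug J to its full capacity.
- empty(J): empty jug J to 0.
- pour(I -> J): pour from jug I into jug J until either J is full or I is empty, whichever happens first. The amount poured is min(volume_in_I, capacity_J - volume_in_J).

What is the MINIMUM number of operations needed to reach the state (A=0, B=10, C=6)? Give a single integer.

BFS from (A=0, B=0, C=2). One shortest path:
  1. fill(A) -> (A=3 B=0 C=2)
  2. pour(A -> B) -> (A=0 B=3 C=2)
  3. pour(C -> B) -> (A=0 B=5 C=0)
  4. fill(C) -> (A=0 B=5 C=11)
  5. pour(C -> B) -> (A=0 B=10 C=6)
Reached target in 5 moves.

Answer: 5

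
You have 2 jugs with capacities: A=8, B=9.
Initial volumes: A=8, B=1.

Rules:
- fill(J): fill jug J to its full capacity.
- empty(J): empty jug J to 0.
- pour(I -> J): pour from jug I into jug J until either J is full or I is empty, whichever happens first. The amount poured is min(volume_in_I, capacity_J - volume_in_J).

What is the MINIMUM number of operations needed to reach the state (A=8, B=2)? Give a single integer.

Answer: 4

Derivation:
BFS from (A=8, B=1). One shortest path:
  1. empty(A) -> (A=0 B=1)
  2. pour(B -> A) -> (A=1 B=0)
  3. fill(B) -> (A=1 B=9)
  4. pour(B -> A) -> (A=8 B=2)
Reached target in 4 moves.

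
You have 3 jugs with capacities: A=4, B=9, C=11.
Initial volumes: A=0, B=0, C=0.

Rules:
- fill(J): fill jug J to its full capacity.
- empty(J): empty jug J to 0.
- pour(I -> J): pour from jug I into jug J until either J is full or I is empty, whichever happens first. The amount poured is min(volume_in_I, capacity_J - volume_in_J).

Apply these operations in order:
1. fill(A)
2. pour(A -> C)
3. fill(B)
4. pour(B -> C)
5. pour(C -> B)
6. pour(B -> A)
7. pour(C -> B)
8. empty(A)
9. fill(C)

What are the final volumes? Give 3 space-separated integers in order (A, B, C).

Step 1: fill(A) -> (A=4 B=0 C=0)
Step 2: pour(A -> C) -> (A=0 B=0 C=4)
Step 3: fill(B) -> (A=0 B=9 C=4)
Step 4: pour(B -> C) -> (A=0 B=2 C=11)
Step 5: pour(C -> B) -> (A=0 B=9 C=4)
Step 6: pour(B -> A) -> (A=4 B=5 C=4)
Step 7: pour(C -> B) -> (A=4 B=9 C=0)
Step 8: empty(A) -> (A=0 B=9 C=0)
Step 9: fill(C) -> (A=0 B=9 C=11)

Answer: 0 9 11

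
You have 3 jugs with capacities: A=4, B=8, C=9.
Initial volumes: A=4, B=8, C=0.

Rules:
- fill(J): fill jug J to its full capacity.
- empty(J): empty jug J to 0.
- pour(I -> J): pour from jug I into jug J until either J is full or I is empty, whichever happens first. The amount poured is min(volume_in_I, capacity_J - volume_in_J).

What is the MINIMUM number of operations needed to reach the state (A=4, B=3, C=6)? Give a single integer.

Answer: 8

Derivation:
BFS from (A=4, B=8, C=0). One shortest path:
  1. pour(B -> C) -> (A=4 B=0 C=8)
  2. pour(A -> C) -> (A=3 B=0 C=9)
  3. pour(C -> B) -> (A=3 B=8 C=1)
  4. empty(B) -> (A=3 B=0 C=1)
  5. pour(A -> B) -> (A=0 B=3 C=1)
  6. pour(C -> A) -> (A=1 B=3 C=0)
  7. fill(C) -> (A=1 B=3 C=9)
  8. pour(C -> A) -> (A=4 B=3 C=6)
Reached target in 8 moves.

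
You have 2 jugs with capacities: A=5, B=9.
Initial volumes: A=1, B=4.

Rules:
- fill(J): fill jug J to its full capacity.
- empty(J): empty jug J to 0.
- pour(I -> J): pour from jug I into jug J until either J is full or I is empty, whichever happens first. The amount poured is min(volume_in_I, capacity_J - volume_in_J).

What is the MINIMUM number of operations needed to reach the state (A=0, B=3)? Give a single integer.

Answer: 7

Derivation:
BFS from (A=1, B=4). One shortest path:
  1. empty(A) -> (A=0 B=4)
  2. pour(B -> A) -> (A=4 B=0)
  3. fill(B) -> (A=4 B=9)
  4. pour(B -> A) -> (A=5 B=8)
  5. empty(A) -> (A=0 B=8)
  6. pour(B -> A) -> (A=5 B=3)
  7. empty(A) -> (A=0 B=3)
Reached target in 7 moves.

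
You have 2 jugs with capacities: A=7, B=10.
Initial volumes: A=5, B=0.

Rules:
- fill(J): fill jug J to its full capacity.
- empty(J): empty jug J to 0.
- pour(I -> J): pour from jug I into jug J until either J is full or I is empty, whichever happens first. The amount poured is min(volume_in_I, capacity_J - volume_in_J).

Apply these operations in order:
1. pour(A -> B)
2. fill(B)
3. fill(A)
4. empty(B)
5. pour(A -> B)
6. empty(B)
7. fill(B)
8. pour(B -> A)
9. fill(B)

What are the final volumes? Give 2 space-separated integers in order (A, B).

Step 1: pour(A -> B) -> (A=0 B=5)
Step 2: fill(B) -> (A=0 B=10)
Step 3: fill(A) -> (A=7 B=10)
Step 4: empty(B) -> (A=7 B=0)
Step 5: pour(A -> B) -> (A=0 B=7)
Step 6: empty(B) -> (A=0 B=0)
Step 7: fill(B) -> (A=0 B=10)
Step 8: pour(B -> A) -> (A=7 B=3)
Step 9: fill(B) -> (A=7 B=10)

Answer: 7 10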